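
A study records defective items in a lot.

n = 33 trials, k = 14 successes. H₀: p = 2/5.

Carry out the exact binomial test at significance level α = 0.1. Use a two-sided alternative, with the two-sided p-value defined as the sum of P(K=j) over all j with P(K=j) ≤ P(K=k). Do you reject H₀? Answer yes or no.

Exact binomial: n=33, k=14, p₀=2/5=0.4000
P(X=j) = C(n,j)·p₀^j·(1−p₀)^(n−j); p = Σ P(X=j) over j with P(X=j) ≤ P(X=14)
p-value (two-sided) = 0.85937
At α=0.1: p ≥ α → fail to reject H₀

reject H₀: no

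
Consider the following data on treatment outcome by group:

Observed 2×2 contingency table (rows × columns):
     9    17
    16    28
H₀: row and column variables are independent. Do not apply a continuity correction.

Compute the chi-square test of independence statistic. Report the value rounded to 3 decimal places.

Row totals [26, 44], col totals [25, 45], n=70
χ² = (9−9.29)²/9.29 + (17−16.71)²/16.71 + (16−15.71)²/15.71 + (28−28.29)²/28.29 = 0.0218
df = 1

test statistic = 0.022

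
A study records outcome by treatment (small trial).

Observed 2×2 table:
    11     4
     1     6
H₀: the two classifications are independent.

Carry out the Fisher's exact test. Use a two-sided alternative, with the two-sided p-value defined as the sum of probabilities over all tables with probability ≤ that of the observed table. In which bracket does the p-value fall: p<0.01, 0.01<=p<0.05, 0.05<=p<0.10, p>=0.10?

p-value bracket: 0.01<=p<0.05

Margins: r₁=15, r₂=7, c₁=12, c₂=10, n=22
p_obs = C(15,11)·C(7,1)/C(22,12); sum pmf over tables with pmf ≤ p_obs
p-value (two-sided) = 0.02012
→ bracket: 0.01<=p<0.05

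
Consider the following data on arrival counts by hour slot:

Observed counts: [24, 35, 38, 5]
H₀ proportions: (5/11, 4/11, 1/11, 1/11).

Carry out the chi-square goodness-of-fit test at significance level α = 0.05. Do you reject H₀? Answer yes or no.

n = 102; E_i = n·p_i = [46.36, 37.09, 9.27, 9.27]
χ² = (24−46.36)²/46.36 + (35−37.09)²/37.09 + (38−9.27)²/9.27 + (5−9.27)²/9.27 = 101.8721
df = 3
p-value (upper-tail) = 0.00000
At α=0.05: p < α → reject H₀

reject H₀: yes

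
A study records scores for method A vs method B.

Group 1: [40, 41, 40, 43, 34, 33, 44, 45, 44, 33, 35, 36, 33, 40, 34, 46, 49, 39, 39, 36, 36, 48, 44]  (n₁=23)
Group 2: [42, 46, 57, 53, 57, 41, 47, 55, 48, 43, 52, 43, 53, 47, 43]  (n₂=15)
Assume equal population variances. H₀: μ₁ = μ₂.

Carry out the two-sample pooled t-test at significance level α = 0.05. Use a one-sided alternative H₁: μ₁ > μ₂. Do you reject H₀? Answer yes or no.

x̄₁=39.652, s₁=5.024, n₁=23
x̄₂=48.467, s₂=5.604, n₂=15
s_p² = [22·5.024² + 14·5.604²]/36 = 27.6375
SE = √(s_p²·(1/23+1/15)) = 1.7447
t = (39.652−48.467)/1.7447 = -5.0520
df = 36
p-value (one-sided, H₁ greater) = 0.99999
At α=0.05: p ≥ α → fail to reject H₀

reject H₀: no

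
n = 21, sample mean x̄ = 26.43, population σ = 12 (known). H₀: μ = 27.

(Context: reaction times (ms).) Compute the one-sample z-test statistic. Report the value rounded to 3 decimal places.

test statistic = -0.218

SE = σ/√n = 12/√21 = 2.6186
z = (x̄−μ₀)/SE = (26.43−27)/2.6186 = -0.2177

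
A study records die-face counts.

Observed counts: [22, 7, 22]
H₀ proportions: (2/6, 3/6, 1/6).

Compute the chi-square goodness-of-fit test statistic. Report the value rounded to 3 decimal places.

test statistic = 36.333

n = 51; E_i = n·p_i = [17.00, 25.50, 8.50]
χ² = (22−17.00)²/17.00 + (7−25.50)²/25.50 + (22−8.50)²/8.50 = 36.3333
df = 2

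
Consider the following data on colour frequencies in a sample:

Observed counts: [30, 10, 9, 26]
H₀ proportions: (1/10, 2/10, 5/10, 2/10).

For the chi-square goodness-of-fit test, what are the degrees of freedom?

df = k − 1 = 4 − 1 = 3

degrees of freedom = 3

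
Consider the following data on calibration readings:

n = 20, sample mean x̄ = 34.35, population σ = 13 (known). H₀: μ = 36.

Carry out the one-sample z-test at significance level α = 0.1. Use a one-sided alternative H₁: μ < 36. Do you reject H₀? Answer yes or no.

reject H₀: no

SE = σ/√n = 13/√20 = 2.9069
z = (x̄−μ₀)/SE = (34.35−36)/2.9069 = -0.5676
p-value (one-sided, H₁ less) = 0.28515
At α=0.1: p ≥ α → fail to reject H₀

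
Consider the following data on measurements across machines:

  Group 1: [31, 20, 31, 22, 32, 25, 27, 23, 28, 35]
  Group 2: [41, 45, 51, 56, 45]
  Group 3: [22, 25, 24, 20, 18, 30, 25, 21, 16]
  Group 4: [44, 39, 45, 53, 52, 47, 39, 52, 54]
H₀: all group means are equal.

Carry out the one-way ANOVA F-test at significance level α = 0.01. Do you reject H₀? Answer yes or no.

reject H₀: yes

Group means [27.40, 47.60, 22.33, 47.22], grand mean 34.485
SSB = Σnᵢ(x̄ᵢ−x̄)² = 4151.087; SSW = ΣΣ(x−x̄ᵢ)² = 771.156
MSB = 4151.087/3 = 1383.6956; MSW = 771.156/29 = 26.5916
F = MSB/MSW = 52.0351
df = (3, 29)
p-value (upper-tail) = 0.00000
At α=0.01: p < α → reject H₀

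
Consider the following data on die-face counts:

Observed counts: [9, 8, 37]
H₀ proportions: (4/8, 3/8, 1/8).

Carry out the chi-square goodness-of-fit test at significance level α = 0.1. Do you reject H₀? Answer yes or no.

reject H₀: yes

n = 54; E_i = n·p_i = [27.00, 20.25, 6.75]
χ² = (9−27.00)²/27.00 + (8−20.25)²/20.25 + (37−6.75)²/6.75 = 154.9753
df = 2
p-value (upper-tail) = 0.00000
At α=0.1: p < α → reject H₀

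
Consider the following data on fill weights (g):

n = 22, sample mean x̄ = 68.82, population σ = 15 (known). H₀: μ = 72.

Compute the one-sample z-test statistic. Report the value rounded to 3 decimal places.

SE = σ/√n = 15/√22 = 3.1980
z = (x̄−μ₀)/SE = (68.82−72)/3.1980 = -0.9944

test statistic = -0.994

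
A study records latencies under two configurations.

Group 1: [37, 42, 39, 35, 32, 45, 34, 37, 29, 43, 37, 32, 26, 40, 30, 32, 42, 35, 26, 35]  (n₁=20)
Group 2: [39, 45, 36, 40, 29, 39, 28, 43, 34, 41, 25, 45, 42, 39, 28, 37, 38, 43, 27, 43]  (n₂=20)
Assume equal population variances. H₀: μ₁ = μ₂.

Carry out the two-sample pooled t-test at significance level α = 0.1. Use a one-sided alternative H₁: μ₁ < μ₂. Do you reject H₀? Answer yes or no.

reject H₀: no

x̄₁=35.400, s₁=5.443, n₁=20
x̄₂=37.050, s₂=6.403, n₂=20
s_p² = [19·5.443² + 19·6.403²]/38 = 35.3092
SE = √(s_p²·(1/20+1/20)) = 1.8791
t = (35.400−37.050)/1.8791 = -0.8781
df = 38
p-value (one-sided, H₁ less) = 0.19271
At α=0.1: p ≥ α → fail to reject H₀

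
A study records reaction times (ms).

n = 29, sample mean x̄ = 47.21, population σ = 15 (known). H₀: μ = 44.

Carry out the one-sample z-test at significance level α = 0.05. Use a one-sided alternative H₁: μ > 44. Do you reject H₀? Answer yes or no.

reject H₀: no

SE = σ/√n = 15/√29 = 2.7854
z = (x̄−μ₀)/SE = (47.21−44)/2.7854 = 1.1524
p-value (one-sided, H₁ greater) = 0.12457
At α=0.05: p ≥ α → fail to reject H₀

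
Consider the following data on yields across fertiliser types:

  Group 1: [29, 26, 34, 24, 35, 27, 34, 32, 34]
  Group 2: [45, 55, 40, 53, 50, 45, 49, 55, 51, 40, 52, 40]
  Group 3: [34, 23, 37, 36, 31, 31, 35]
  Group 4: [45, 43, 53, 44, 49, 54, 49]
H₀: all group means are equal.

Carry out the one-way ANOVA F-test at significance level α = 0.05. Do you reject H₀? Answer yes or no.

Group means [30.56, 47.92, 32.43, 48.14], grand mean 40.400
SSB = Σnᵢ(x̄ᵢ−x̄)² = 2414.690; SSW = ΣΣ(x−x̄ᵢ)² = 747.710
MSB = 2414.690/3 = 804.8966; MSW = 747.710/31 = 24.1197
F = MSB/MSW = 33.3709
df = (3, 31)
p-value (upper-tail) = 0.00000
At α=0.05: p < α → reject H₀

reject H₀: yes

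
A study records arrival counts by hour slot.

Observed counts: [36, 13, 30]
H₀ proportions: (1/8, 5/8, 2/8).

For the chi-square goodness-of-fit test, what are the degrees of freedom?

df = k − 1 = 3 − 1 = 2

degrees of freedom = 2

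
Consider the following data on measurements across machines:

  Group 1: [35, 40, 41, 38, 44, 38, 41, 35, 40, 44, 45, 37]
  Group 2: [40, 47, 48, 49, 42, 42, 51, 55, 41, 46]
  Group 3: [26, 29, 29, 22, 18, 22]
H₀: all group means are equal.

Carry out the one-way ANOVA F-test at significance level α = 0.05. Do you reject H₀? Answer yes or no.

reject H₀: yes

Group means [39.83, 46.10, 24.33], grand mean 38.750
SSB = Σnᵢ(x̄ᵢ−x̄)² = 1801.350; SSW = ΣΣ(x−x̄ᵢ)² = 435.900
MSB = 1801.350/2 = 900.6750; MSW = 435.900/25 = 17.4360
F = MSB/MSW = 51.6561
df = (2, 25)
p-value (upper-tail) = 0.00000
At α=0.05: p < α → reject H₀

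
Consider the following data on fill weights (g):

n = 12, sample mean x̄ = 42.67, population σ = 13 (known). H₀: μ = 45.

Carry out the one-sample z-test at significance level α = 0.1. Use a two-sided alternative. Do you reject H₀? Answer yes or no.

reject H₀: no

SE = σ/√n = 13/√12 = 3.7528
z = (x̄−μ₀)/SE = (42.67−45)/3.7528 = -0.6209
p-value (two-sided) = 0.53468
At α=0.1: p ≥ α → fail to reject H₀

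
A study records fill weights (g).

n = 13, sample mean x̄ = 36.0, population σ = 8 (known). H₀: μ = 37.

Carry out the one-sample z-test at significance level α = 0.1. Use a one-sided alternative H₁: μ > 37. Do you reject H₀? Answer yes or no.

SE = σ/√n = 8/√13 = 2.2188
z = (x̄−μ₀)/SE = (36.0−37)/2.2188 = -0.4507
p-value (one-sided, H₁ greater) = 0.67389
At α=0.1: p ≥ α → fail to reject H₀

reject H₀: no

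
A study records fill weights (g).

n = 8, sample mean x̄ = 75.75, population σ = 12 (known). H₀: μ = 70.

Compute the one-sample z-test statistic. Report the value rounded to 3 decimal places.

test statistic = 1.355

SE = σ/√n = 12/√8 = 4.2426
z = (x̄−μ₀)/SE = (75.75−70)/4.2426 = 1.3553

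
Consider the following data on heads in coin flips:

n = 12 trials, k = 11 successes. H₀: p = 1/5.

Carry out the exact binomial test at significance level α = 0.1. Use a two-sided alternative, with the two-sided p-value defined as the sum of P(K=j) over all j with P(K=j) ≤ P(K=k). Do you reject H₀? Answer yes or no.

Exact binomial: n=12, k=11, p₀=1/5=0.2000
P(X=j) = C(n,j)·p₀^j·(1−p₀)^(n−j); p = Σ P(X=j) over j with P(X=j) ≤ P(X=11)
p-value (two-sided) = 0.00000
At α=0.1: p < α → reject H₀

reject H₀: yes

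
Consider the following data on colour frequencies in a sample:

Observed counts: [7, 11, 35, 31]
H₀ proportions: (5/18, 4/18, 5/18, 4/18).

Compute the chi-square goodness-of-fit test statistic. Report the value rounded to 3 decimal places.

test statistic = 28.564

n = 84; E_i = n·p_i = [23.33, 18.67, 23.33, 18.67]
χ² = (7−23.33)²/23.33 + (11−18.67)²/18.67 + (35−23.33)²/23.33 + (31−18.67)²/18.67 = 28.5643
df = 3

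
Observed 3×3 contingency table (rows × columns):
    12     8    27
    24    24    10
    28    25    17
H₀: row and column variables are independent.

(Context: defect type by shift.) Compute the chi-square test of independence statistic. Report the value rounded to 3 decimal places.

test statistic = 22.474

Row totals [47, 58, 70], col totals [64, 57, 54], n=175
χ² = (12−17.19)²/17.19 + (8−15.31)²/15.31 + (27−14.50)²/14.50 + (24−21.21)²/21.21 + (24−18.89)²/18.89 + (10−17.90)²/17.90 + (28−25.60)²/25.60 + (25−22.80)²/22.80 + (17−21.60)²/21.60 = 22.4739
df = 4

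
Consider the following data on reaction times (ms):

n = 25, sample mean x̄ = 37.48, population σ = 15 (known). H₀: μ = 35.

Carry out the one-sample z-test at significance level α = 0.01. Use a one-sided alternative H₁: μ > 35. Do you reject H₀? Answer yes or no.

SE = σ/√n = 15/√25 = 3.0000
z = (x̄−μ₀)/SE = (37.48−35)/3.0000 = 0.8267
p-value (one-sided, H₁ greater) = 0.20421
At α=0.01: p ≥ α → fail to reject H₀

reject H₀: no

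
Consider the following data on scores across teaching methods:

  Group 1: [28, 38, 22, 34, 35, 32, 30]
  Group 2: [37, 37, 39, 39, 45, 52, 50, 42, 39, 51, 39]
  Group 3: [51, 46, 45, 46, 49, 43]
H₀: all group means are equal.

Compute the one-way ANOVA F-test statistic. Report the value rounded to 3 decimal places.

test statistic = 17.017

Group means [31.29, 42.73, 46.67], grand mean 40.375
SSB = Σnᵢ(x̄ᵢ−x̄)² = 876.681; SSW = ΣΣ(x−x̄ᵢ)² = 540.944
MSB = 876.681/2 = 438.3406; MSW = 540.944/21 = 25.7592
F = MSB/MSW = 17.0168
df = (2, 21)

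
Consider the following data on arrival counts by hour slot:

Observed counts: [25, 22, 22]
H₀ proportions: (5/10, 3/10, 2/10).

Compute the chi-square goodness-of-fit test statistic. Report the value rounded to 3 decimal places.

test statistic = 7.570

n = 69; E_i = n·p_i = [34.50, 20.70, 13.80]
χ² = (25−34.50)²/34.50 + (22−20.70)²/20.70 + (22−13.80)²/13.80 = 7.5700
df = 2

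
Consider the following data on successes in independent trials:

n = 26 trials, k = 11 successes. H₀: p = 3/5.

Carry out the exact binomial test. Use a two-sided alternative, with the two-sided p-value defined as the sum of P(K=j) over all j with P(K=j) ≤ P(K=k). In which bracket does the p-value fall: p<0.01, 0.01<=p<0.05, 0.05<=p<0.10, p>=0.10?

Exact binomial: n=26, k=11, p₀=3/5=0.6000
P(X=j) = C(n,j)·p₀^j·(1−p₀)^(n−j); p = Σ P(X=j) over j with P(X=j) ≤ P(X=11)
p-value (two-sided) = 0.07316
→ bracket: 0.05<=p<0.10

p-value bracket: 0.05<=p<0.10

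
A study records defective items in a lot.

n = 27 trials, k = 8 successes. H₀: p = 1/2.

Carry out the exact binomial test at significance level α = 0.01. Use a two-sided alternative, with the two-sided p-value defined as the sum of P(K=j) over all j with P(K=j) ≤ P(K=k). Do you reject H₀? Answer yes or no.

Exact binomial: n=27, k=8, p₀=1/2=0.5000
P(X=j) = C(n,j)·p₀^j·(1−p₀)^(n−j); p = Σ P(X=j) over j with P(X=j) ≤ P(X=8)
p-value (two-sided) = 0.05224
At α=0.01: p ≥ α → fail to reject H₀

reject H₀: no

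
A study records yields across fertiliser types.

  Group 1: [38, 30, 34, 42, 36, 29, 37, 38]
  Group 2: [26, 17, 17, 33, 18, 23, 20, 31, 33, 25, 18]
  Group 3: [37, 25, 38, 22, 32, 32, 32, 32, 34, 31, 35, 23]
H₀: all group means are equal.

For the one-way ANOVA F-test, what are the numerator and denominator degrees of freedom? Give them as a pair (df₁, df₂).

k = 3 groups, N = 31 total
df = (k−1, N−k) = (3−1, 31−3) = (2, 28)

degrees of freedom = [2, 28]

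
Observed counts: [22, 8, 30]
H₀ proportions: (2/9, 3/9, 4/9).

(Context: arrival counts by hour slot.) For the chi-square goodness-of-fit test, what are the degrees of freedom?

df = k − 1 = 3 − 1 = 2

degrees of freedom = 2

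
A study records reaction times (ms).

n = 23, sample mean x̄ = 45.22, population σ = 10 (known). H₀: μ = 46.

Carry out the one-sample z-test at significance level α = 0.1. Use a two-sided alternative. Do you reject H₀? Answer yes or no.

reject H₀: no

SE = σ/√n = 10/√23 = 2.0851
z = (x̄−μ₀)/SE = (45.22−46)/2.0851 = -0.3741
p-value (two-sided) = 0.70835
At α=0.1: p ≥ α → fail to reject H₀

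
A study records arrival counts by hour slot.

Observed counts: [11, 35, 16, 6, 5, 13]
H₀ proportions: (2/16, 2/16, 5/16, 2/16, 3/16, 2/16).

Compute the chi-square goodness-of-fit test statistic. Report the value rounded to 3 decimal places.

test statistic = 69.355

n = 86; E_i = n·p_i = [10.75, 10.75, 26.88, 10.75, 16.12, 10.75]
χ² = (11−10.75)²/10.75 + (35−10.75)²/10.75 + (16−26.88)²/26.88 + (6−10.75)²/10.75 + (5−16.12)²/16.12 + (13−10.75)²/10.75 = 69.3550
df = 5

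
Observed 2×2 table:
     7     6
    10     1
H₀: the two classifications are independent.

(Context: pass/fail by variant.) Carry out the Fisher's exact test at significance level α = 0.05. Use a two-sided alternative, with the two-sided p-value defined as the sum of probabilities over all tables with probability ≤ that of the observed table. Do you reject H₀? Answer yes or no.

Margins: r₁=13, r₂=11, c₁=17, c₂=7, n=24
p_obs = C(13,7)·C(11,10)/C(24,17); sum pmf over tables with pmf ≤ p_obs
p-value (two-sided) = 0.07780
At α=0.05: p ≥ α → fail to reject H₀

reject H₀: no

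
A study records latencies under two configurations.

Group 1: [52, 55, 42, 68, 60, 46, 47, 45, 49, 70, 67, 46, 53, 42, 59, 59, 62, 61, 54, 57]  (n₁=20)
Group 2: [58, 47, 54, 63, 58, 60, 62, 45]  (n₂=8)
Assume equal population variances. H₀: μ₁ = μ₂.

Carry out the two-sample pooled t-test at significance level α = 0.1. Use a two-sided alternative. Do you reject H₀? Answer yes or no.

reject H₀: no

x̄₁=54.700, s₁=8.572, n₁=20
x̄₂=55.875, s₂=6.707, n₂=8
s_p² = [19·8.572² + 7·6.707²]/26 = 65.8106
SE = √(s_p²·(1/20+1/8)) = 3.3936
t = (54.700−55.875)/3.3936 = -0.3462
df = 26
p-value (two-sided) = 0.73195
At α=0.1: p ≥ α → fail to reject H₀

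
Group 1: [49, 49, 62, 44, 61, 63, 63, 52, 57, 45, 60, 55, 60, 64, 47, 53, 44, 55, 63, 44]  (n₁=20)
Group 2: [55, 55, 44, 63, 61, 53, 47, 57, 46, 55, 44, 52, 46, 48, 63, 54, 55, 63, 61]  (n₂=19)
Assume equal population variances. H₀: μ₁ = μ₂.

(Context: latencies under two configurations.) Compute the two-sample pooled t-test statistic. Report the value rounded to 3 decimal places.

x̄₁=54.500, s₁=7.323, n₁=20
x̄₂=53.789, s₂=6.545, n₂=19
s_p² = [19·7.323² + 18·6.545²]/37 = 48.3826
SE = √(s_p²·(1/20+1/19)) = 2.2284
t = (54.500−53.789)/2.2284 = 0.3189
df = 37

test statistic = 0.319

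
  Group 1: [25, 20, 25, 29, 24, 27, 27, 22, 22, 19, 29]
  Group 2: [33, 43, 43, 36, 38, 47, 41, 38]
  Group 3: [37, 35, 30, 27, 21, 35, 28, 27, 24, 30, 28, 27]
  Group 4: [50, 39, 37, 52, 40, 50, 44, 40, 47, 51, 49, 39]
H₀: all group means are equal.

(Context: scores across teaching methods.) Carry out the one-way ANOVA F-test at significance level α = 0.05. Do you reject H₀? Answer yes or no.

reject H₀: yes

Group means [24.45, 39.88, 29.08, 44.83], grand mean 34.302
SSB = Σnᵢ(x̄ᵢ−x̄)² = 2972.884; SSW = ΣΣ(x−x̄ᵢ)² = 840.186
MSB = 2972.884/3 = 990.9614; MSW = 840.186/39 = 21.5432
F = MSB/MSW = 45.9988
df = (3, 39)
p-value (upper-tail) = 0.00000
At α=0.05: p < α → reject H₀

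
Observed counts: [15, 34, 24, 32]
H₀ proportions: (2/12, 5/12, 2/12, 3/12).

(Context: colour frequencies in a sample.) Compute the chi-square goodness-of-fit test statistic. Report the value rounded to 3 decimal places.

n = 105; E_i = n·p_i = [17.50, 43.75, 17.50, 26.25]
χ² = (15−17.50)²/17.50 + (34−43.75)²/43.75 + (24−17.50)²/17.50 + (32−26.25)²/26.25 = 6.2038
df = 3

test statistic = 6.204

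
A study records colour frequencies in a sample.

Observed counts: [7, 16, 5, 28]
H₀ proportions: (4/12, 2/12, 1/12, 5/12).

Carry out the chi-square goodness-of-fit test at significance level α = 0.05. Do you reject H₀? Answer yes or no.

reject H₀: yes

n = 56; E_i = n·p_i = [18.67, 9.33, 4.67, 23.33]
χ² = (7−18.67)²/18.67 + (16−9.33)²/9.33 + (5−4.67)²/4.67 + (28−23.33)²/23.33 = 13.0107
df = 3
p-value (upper-tail) = 0.00461
At α=0.05: p < α → reject H₀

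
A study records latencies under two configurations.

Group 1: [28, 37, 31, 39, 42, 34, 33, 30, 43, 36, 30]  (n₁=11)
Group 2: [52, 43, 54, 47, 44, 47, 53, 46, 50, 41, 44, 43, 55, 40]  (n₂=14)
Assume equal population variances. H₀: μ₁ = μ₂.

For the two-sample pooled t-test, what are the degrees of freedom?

degrees of freedom = 23

df = n₁ + n₂ − 2 = 11 + 14 − 2 = 23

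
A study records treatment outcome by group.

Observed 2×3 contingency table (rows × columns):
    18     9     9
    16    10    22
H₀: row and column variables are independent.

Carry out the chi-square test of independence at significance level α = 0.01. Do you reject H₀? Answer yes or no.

reject H₀: no

Row totals [36, 48], col totals [34, 19, 31], n=84
χ² = (18−14.57)²/14.57 + (9−8.14)²/8.14 + (9−13.29)²/13.29 + (16−19.43)²/19.43 + (10−10.86)²/10.86 + (22−17.71)²/17.71 = 3.9890
df = 2
p-value (upper-tail) = 0.13608
At α=0.01: p ≥ α → fail to reject H₀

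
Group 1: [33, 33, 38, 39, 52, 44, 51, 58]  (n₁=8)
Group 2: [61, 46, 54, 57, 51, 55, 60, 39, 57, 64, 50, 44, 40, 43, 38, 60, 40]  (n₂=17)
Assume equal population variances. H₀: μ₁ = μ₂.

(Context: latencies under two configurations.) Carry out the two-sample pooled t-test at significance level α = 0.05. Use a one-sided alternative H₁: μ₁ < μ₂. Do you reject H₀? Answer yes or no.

x̄₁=43.500, s₁=9.335, n₁=8
x̄₂=50.529, s₂=8.726, n₂=17
s_p² = [7·9.335² + 16·8.726²]/23 = 79.4885
SE = √(s_p²·(1/8+1/17)) = 3.8225
t = (43.500−50.529)/3.8225 = -1.8389
df = 23
p-value (one-sided, H₁ less) = 0.03944
At α=0.05: p < α → reject H₀

reject H₀: yes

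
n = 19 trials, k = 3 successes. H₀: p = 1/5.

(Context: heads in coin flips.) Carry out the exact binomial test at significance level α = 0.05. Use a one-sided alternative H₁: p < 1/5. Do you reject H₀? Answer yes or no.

Exact binomial: n=19, k=3, p₀=1/5=0.2000
P(X≤3) from Σ C(n,i)·p₀^i·(1−p₀)^(n−i)
p-value (one-sided, H₁ less) = 0.45509
At α=0.05: p ≥ α → fail to reject H₀

reject H₀: no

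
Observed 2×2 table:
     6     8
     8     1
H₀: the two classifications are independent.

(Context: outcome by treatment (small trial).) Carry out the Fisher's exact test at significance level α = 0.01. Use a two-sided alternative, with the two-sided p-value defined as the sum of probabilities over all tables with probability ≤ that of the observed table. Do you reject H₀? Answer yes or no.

Margins: r₁=14, r₂=9, c₁=14, c₂=9, n=23
p_obs = C(14,6)·C(9,8)/C(23,14); sum pmf over tables with pmf ≤ p_obs
p-value (two-sided) = 0.03969
At α=0.01: p ≥ α → fail to reject H₀

reject H₀: no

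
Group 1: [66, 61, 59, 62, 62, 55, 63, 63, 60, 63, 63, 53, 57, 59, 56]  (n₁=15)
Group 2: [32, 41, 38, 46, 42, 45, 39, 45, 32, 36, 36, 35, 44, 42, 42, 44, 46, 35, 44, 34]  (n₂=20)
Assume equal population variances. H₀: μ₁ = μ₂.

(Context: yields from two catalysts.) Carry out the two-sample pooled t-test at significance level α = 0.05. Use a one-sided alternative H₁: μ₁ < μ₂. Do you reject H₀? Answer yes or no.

reject H₀: no

x̄₁=60.133, s₁=3.603, n₁=15
x̄₂=39.900, s₂=4.778, n₂=20
s_p² = [14·3.603² + 19·4.778²]/33 = 18.6525
SE = √(s_p²·(1/15+1/20)) = 1.4752
t = (60.133−39.900)/1.4752 = 13.7159
df = 33
p-value (one-sided, H₁ less) = 1.00000
At α=0.05: p ≥ α → fail to reject H₀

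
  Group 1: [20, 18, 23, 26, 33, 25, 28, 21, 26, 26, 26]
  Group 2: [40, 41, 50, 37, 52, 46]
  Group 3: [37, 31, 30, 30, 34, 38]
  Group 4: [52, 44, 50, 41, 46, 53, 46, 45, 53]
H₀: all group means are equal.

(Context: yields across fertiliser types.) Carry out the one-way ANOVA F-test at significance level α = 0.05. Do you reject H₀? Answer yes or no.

Group means [24.73, 44.33, 33.33, 47.78], grand mean 36.500
SSB = Σnᵢ(x̄ᵢ−x̄)² = 3097.596; SSW = ΣΣ(x−x̄ᵢ)² = 562.404
MSB = 3097.596/3 = 1032.5320; MSW = 562.404/28 = 20.0859
F = MSB/MSW = 51.4059
df = (3, 28)
p-value (upper-tail) = 0.00000
At α=0.05: p < α → reject H₀

reject H₀: yes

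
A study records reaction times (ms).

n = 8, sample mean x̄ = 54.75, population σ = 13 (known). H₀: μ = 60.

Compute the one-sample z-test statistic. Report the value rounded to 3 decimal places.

test statistic = -1.142

SE = σ/√n = 13/√8 = 4.5962
z = (x̄−μ₀)/SE = (54.75−60)/4.5962 = -1.1422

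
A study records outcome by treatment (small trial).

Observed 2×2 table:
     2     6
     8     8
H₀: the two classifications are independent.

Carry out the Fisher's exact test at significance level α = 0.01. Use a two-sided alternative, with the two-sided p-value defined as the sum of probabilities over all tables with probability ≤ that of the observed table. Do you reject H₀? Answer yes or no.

reject H₀: no

Margins: r₁=8, r₂=16, c₁=10, c₂=14, n=24
p_obs = C(8,2)·C(16,8)/C(24,10); sum pmf over tables with pmf ≤ p_obs
p-value (two-sided) = 0.38754
At α=0.01: p ≥ α → fail to reject H₀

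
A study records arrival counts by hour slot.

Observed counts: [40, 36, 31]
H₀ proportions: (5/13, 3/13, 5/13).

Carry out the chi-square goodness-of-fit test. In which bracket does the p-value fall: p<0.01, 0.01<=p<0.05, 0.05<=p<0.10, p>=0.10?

p-value bracket: 0.01<=p<0.05

n = 107; E_i = n·p_i = [41.15, 24.69, 41.15]
χ² = (40−41.15)²/41.15 + (36−24.69)²/24.69 + (31−41.15)²/41.15 = 7.7159
df = 2
p-value (upper-tail) = 0.02111
→ bracket: 0.01<=p<0.05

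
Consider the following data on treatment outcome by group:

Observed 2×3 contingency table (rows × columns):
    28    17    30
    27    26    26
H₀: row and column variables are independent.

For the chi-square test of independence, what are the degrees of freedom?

df = (r−1)(c−1) = (2−1)·(3−1) = 2

degrees of freedom = 2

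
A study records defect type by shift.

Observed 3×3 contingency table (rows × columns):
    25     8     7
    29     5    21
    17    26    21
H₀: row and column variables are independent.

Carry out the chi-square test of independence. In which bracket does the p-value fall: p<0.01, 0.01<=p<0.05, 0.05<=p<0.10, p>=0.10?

Row totals [40, 55, 64], col totals [71, 39, 49], n=159
χ² = (25−17.86)²/17.86 + (8−9.81)²/9.81 + (7−12.33)²/12.33 + (29−24.56)²/24.56 + (5−13.49)²/13.49 + (21−16.95)²/16.95 + (17−28.58)²/28.58 + (26−15.70)²/15.70 + (21−19.72)²/19.72 = 24.1380
df = 4
p-value (upper-tail) = 0.00007
→ bracket: p<0.01

p-value bracket: p<0.01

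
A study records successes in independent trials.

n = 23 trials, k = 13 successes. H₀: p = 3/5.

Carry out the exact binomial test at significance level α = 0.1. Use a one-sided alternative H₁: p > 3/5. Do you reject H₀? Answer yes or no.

Exact binomial: n=23, k=13, p₀=3/5=0.6000
P(X≥13) from Σ C(n,i)·p₀^i·(1−p₀)^(n−i)
p-value (one-sided, H₁ greater) = 0.71291
At α=0.1: p ≥ α → fail to reject H₀

reject H₀: no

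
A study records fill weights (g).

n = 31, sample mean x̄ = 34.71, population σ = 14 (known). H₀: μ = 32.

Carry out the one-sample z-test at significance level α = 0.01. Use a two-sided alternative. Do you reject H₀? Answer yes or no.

SE = σ/√n = 14/√31 = 2.5145
z = (x̄−μ₀)/SE = (34.71−32)/2.5145 = 1.0778
p-value (two-sided) = 0.28114
At α=0.01: p ≥ α → fail to reject H₀

reject H₀: no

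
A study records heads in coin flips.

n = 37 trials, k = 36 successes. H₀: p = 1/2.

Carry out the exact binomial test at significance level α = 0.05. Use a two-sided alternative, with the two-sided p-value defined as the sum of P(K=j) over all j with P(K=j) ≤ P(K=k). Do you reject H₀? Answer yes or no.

reject H₀: yes

Exact binomial: n=37, k=36, p₀=1/2=0.5000
P(X=j) = C(n,j)·p₀^j·(1−p₀)^(n−j); p = Σ P(X=j) over j with P(X=j) ≤ P(X=36)
p-value (two-sided) = 0.00000
At α=0.05: p < α → reject H₀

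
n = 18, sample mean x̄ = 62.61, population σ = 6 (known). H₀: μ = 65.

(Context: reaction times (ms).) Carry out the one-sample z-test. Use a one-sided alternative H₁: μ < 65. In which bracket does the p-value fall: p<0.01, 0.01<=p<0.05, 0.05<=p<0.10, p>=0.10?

SE = σ/√n = 6/√18 = 1.4142
z = (x̄−μ₀)/SE = (62.61−65)/1.4142 = -1.6900
p-value (one-sided, H₁ less) = 0.04552
→ bracket: 0.01<=p<0.05

p-value bracket: 0.01<=p<0.05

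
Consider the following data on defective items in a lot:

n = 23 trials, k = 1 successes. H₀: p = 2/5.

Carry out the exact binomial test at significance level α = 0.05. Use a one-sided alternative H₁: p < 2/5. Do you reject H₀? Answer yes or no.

Exact binomial: n=23, k=1, p₀=2/5=0.4000
P(X≤1) from Σ C(n,i)·p₀^i·(1−p₀)^(n−i)
p-value (one-sided, H₁ less) = 0.00013
At α=0.05: p < α → reject H₀

reject H₀: yes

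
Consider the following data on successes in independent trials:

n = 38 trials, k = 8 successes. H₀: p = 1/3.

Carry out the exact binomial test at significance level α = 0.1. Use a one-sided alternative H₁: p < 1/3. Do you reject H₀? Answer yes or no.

reject H₀: yes

Exact binomial: n=38, k=8, p₀=1/3=0.3333
P(X≤8) from Σ C(n,i)·p₀^i·(1−p₀)^(n−i)
p-value (one-sided, H₁ less) = 0.07210
At α=0.1: p < α → reject H₀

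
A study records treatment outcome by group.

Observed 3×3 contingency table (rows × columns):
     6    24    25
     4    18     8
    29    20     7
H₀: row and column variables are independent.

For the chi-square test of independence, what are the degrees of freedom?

df = (r−1)(c−1) = (3−1)·(3−1) = 4

degrees of freedom = 4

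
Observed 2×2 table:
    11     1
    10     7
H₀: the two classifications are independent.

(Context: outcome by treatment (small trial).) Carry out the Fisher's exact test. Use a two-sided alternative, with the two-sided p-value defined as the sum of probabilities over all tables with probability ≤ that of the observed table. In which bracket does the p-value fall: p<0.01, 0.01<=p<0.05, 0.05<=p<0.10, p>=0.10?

p-value bracket: 0.05<=p<0.10

Margins: r₁=12, r₂=17, c₁=21, c₂=8, n=29
p_obs = C(12,11)·C(17,10)/C(29,21); sum pmf over tables with pmf ≤ p_obs
p-value (two-sided) = 0.09257
→ bracket: 0.05<=p<0.10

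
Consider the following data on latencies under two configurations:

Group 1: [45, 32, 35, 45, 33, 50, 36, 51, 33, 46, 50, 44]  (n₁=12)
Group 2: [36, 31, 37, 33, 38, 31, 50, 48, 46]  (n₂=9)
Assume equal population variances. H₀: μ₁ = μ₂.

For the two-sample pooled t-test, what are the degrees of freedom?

df = n₁ + n₂ − 2 = 12 + 9 − 2 = 19

degrees of freedom = 19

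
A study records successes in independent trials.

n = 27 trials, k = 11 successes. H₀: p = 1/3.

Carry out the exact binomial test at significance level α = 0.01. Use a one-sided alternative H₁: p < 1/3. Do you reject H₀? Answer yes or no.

reject H₀: no

Exact binomial: n=27, k=11, p₀=1/3=0.3333
P(X≤11) from Σ C(n,i)·p₀^i·(1−p₀)^(n−i)
p-value (one-sided, H₁ less) = 0.84628
At α=0.01: p ≥ α → fail to reject H₀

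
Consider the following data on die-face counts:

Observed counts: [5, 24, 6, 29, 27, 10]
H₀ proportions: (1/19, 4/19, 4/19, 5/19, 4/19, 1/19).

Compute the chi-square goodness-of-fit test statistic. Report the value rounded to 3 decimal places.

n = 101; E_i = n·p_i = [5.32, 21.26, 21.26, 26.58, 21.26, 5.32]
χ² = (5−5.32)²/5.32 + (24−21.26)²/21.26 + (6−21.26)²/21.26 + (29−26.58)²/26.58 + (27−21.26)²/21.26 + (10−5.32)²/5.32 = 17.2233
df = 5

test statistic = 17.223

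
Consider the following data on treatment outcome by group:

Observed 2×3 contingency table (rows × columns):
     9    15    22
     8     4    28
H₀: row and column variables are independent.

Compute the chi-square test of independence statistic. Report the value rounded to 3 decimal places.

Row totals [46, 40], col totals [17, 19, 50], n=86
χ² = (9−9.09)²/9.09 + (15−10.16)²/10.16 + (22−26.74)²/26.74 + (8−7.91)²/7.91 + (4−8.84)²/8.84 + (28−23.26)²/23.26 = 6.7616
df = 2

test statistic = 6.762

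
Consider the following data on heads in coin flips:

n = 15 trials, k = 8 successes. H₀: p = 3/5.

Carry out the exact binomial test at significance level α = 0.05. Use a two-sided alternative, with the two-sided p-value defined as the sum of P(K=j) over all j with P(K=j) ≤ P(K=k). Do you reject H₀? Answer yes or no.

Exact binomial: n=15, k=8, p₀=3/5=0.6000
P(X=j) = C(n,j)·p₀^j·(1−p₀)^(n−j); p = Σ P(X=j) over j with P(X=j) ≤ P(X=8)
p-value (two-sided) = 0.60746
At α=0.05: p ≥ α → fail to reject H₀

reject H₀: no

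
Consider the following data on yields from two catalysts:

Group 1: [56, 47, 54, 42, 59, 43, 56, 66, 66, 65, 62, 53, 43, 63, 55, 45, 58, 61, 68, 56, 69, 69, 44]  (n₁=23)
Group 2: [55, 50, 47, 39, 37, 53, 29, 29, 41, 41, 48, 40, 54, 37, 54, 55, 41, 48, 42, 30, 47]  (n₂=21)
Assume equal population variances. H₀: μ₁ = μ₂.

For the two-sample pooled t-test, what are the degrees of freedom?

df = n₁ + n₂ − 2 = 23 + 21 − 2 = 42

degrees of freedom = 42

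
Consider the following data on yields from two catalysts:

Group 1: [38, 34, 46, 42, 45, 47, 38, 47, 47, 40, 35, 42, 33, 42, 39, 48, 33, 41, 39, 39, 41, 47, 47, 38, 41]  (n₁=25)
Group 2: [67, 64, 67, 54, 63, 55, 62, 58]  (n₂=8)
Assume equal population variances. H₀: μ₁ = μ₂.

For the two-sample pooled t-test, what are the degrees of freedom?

df = n₁ + n₂ − 2 = 25 + 8 − 2 = 31

degrees of freedom = 31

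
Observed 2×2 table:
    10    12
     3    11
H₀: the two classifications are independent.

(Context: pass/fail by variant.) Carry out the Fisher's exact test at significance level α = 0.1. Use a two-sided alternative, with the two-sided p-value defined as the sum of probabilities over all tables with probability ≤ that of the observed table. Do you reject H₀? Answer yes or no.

reject H₀: no

Margins: r₁=22, r₂=14, c₁=13, c₂=23, n=36
p_obs = C(22,10)·C(14,3)/C(36,13); sum pmf over tables with pmf ≤ p_obs
p-value (two-sided) = 0.17504
At α=0.1: p ≥ α → fail to reject H₀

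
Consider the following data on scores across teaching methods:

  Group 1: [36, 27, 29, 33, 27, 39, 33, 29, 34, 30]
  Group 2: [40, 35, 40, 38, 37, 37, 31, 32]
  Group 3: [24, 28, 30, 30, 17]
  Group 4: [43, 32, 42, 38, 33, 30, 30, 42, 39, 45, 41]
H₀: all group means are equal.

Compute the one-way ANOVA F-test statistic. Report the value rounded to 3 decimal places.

Group means [31.70, 36.25, 25.80, 37.73], grand mean 33.853
SSB = Σnᵢ(x̄ᵢ−x̄)² = 581.683; SSW = ΣΣ(x−x̄ᵢ)² = 646.582
MSB = 581.683/3 = 193.8943; MSW = 646.582/30 = 21.5527
F = MSB/MSW = 8.9963
df = (3, 30)

test statistic = 8.996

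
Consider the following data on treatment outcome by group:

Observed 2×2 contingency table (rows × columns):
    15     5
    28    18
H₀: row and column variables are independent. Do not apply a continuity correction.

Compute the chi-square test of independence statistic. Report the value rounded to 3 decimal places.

test statistic = 1.226

Row totals [20, 46], col totals [43, 23], n=66
χ² = (15−13.03)²/13.03 + (5−6.97)²/6.97 + (28−29.97)²/29.97 + (18−16.03)²/16.03 = 1.2259
df = 1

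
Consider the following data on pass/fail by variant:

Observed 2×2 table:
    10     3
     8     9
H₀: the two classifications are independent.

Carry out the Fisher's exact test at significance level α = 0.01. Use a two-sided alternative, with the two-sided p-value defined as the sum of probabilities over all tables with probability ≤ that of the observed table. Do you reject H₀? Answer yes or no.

Margins: r₁=13, r₂=17, c₁=18, c₂=12, n=30
p_obs = C(13,10)·C(17,8)/C(30,18); sum pmf over tables with pmf ≤ p_obs
p-value (two-sided) = 0.14135
At α=0.01: p ≥ α → fail to reject H₀

reject H₀: no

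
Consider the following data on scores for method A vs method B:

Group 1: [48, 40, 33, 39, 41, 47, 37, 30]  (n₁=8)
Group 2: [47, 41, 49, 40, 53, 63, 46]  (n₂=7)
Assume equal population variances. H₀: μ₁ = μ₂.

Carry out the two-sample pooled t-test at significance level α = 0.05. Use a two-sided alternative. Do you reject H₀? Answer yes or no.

x̄₁=39.375, s₁=6.209, n₁=8
x̄₂=48.429, s₂=7.829, n₂=7
s_p² = [7·6.209² + 6·7.829²]/13 = 49.0453
SE = √(s_p²·(1/8+1/7)) = 3.6245
t = (39.375−48.429)/3.6245 = -2.4979
df = 13
p-value (two-sided) = 0.02670
At α=0.05: p < α → reject H₀

reject H₀: yes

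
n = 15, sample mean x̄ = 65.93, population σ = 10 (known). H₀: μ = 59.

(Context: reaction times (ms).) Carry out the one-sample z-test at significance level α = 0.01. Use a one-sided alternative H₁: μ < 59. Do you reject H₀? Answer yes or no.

reject H₀: no

SE = σ/√n = 10/√15 = 2.5820
z = (x̄−μ₀)/SE = (65.93−59)/2.5820 = 2.6840
p-value (one-sided, H₁ less) = 0.99636
At α=0.01: p ≥ α → fail to reject H₀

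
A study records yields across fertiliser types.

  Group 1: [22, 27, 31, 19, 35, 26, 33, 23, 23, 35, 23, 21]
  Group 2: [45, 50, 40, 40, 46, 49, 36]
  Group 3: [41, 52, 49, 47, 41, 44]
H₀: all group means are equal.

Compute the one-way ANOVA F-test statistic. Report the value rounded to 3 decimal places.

Group means [26.50, 43.71, 45.67], grand mean 35.920
SSB = Σnᵢ(x̄ᵢ−x̄)² = 2060.078; SSW = ΣΣ(x−x̄ᵢ)² = 611.762
MSB = 2060.078/2 = 1030.0390; MSW = 611.762/22 = 27.8074
F = MSB/MSW = 37.0420
df = (2, 22)

test statistic = 37.042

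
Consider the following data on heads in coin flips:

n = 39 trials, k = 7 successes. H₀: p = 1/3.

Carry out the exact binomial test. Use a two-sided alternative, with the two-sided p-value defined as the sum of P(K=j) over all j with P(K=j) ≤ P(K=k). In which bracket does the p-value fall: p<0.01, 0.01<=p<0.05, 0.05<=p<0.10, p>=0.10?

p-value bracket: 0.01<=p<0.05

Exact binomial: n=39, k=7, p₀=1/3=0.3333
P(X=j) = C(n,j)·p₀^j·(1−p₀)^(n−j); p = Σ P(X=j) over j with P(X=j) ≤ P(X=7)
p-value (two-sided) = 0.04203
→ bracket: 0.01<=p<0.05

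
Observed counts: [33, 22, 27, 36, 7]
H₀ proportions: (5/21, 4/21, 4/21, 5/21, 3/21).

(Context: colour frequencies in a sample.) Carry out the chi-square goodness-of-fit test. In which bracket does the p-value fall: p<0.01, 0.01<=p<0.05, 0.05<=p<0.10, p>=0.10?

p-value bracket: 0.05<=p<0.10

n = 125; E_i = n·p_i = [29.76, 23.81, 23.81, 29.76, 17.86]
χ² = (33−29.76)²/29.76 + (22−23.81)²/23.81 + (27−23.81)²/23.81 + (36−29.76)²/29.76 + (7−17.86)²/17.86 = 8.8260
df = 4
p-value (upper-tail) = 0.06560
→ bracket: 0.05<=p<0.10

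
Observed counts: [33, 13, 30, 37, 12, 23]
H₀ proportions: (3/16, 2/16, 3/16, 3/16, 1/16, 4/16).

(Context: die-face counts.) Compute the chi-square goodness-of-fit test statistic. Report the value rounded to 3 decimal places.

n = 148; E_i = n·p_i = [27.75, 18.50, 27.75, 27.75, 9.25, 37.00]
χ² = (33−27.75)²/27.75 + (13−18.50)²/18.50 + (30−27.75)²/27.75 + (37−27.75)²/27.75 + (12−9.25)²/9.25 + (23−37.00)²/37.00 = 12.0090
df = 5

test statistic = 12.009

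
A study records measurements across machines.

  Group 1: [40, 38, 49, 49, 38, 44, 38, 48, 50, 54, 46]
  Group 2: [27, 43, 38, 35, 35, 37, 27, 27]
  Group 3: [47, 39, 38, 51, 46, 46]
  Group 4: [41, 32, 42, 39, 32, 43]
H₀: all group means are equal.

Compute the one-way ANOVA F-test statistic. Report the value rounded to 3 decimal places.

Group means [44.91, 33.62, 44.50, 38.17], grand mean 40.613
SSB = Σnᵢ(x̄ᵢ−x̄)² = 720.237; SSW = ΣΣ(x−x̄ᵢ)² = 823.117
MSB = 720.237/3 = 240.0791; MSW = 823.117/27 = 30.4858
F = MSB/MSW = 7.8751
df = (3, 27)

test statistic = 7.875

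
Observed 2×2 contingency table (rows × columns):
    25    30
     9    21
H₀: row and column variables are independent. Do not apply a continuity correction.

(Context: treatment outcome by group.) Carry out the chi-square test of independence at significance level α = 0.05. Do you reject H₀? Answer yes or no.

Row totals [55, 30], col totals [34, 51], n=85
χ² = (25−22.00)²/22.00 + (30−33.00)²/33.00 + (9−12.00)²/12.00 + (21−18.00)²/18.00 = 1.9318
df = 1
p-value (upper-tail) = 0.16456
At α=0.05: p ≥ α → fail to reject H₀

reject H₀: no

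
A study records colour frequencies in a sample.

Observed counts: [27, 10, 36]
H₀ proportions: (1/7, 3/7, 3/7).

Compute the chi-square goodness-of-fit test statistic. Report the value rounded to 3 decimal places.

test statistic = 41.525

n = 73; E_i = n·p_i = [10.43, 31.29, 31.29]
χ² = (27−10.43)²/10.43 + (10−31.29)²/31.29 + (36−31.29)²/31.29 = 41.5251
df = 2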